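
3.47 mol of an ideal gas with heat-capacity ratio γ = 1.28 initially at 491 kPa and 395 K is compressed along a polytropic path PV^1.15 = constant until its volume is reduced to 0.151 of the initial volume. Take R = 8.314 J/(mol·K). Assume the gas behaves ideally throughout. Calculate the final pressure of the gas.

V₁ = nRT₁/P₁ = 3.47×8.314×395/491 = 23.2 L.
Polytropic n=1.15: T₂ = T₁(V₁/V₂)^(n−1) = 395×(6.62)^0.15 = 525 K; P₂ = P₁(V₁/V₂)^n = 4320 kPa.

4320 kPa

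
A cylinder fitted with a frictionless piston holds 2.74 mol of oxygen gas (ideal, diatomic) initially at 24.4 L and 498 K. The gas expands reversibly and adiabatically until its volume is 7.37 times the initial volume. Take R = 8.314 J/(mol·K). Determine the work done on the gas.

-15600 J

P₁ = nRT₁/V₁ = 2.74×8.314×498/24.4 = 465 kPa.
Adiabatic: TV^(γ−1) = const ⇒ T₂ = 498×(0.136)^0.400 = 224 K; PV^γ = const ⇒ P₂ = 28.4 kPa.
ΔU = nCvΔT = 2.74×20.8×(224−498) = -15600 J.
Q = 0 for an adiabatic process, so W = −ΔU = 15600 J.
Work done on the gas = −W_by = -15600 J.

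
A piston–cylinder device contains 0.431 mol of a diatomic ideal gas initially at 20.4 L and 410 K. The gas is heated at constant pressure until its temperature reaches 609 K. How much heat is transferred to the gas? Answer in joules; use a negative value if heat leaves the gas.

P₁ = nRT₁/V₁ = 0.431×8.314×410/20.4 = 72.0 kPa.
Isobaric: P stays 72.0 kPa; V/T = const ⇒ T₂ = 609 K, V₂ = 30.3 L.
W = PΔV = 72.0×(30.3−20.4) kPa·L = 713 J.
ΔU = nCvΔT = 0.431×20.8×(609−410) = 1780 J.
Q = ΔU + W = nCpΔT = 2500 J.

2500 J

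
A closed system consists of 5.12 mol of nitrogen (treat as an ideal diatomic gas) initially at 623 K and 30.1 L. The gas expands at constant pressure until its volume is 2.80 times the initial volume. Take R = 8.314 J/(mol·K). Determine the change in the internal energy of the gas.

119000 J

P₁ = nRT₁/V₁ = 5.12×8.314×623/30.1 = 881 kPa.
Isobaric: P stays 881 kPa; V/T = const ⇒ T₂ = 1740 K, V₂ = 84.3 L.
For an ideal gas ΔU = nCvΔT with Cv = (5/2)R = 20.8 J/(mol·K).
ΔU = 5.12×20.8×(1740−623) = 119000 J.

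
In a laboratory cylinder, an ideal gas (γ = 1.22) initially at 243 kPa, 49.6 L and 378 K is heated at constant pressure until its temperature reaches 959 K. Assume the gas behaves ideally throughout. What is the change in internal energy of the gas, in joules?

n = P₁V₁/(RT₁) = 243×49.6/(8.314×378) = 3.84 mol.
Isobaric: P stays 243 kPa; V/T = const ⇒ T₂ = 959 K, V₂ = 126 L.
For an ideal gas ΔU = nCvΔT with Cv = R/(γ−1) = 37.8 J/(mol·K).
ΔU = 3.84×37.8×(959−378) = 84200 J.

84200 J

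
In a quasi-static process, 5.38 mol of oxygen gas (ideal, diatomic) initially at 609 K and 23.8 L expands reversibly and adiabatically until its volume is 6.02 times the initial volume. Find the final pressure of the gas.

92.7 kPa

P₁ = nRT₁/V₁ = 5.38×8.314×609/23.8 = 1140 kPa.
Adiabatic: TV^(γ−1) = const ⇒ T₂ = 609×(0.166)^0.400 = 297 K; PV^γ = const ⇒ P₂ = 92.7 kPa.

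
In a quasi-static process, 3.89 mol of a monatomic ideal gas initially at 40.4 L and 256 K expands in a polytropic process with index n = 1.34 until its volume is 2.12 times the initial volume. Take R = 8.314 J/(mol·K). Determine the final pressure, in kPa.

74.9 kPa

P₁ = nRT₁/V₁ = 3.89×8.314×256/40.4 = 205 kPa.
Polytropic n=1.34: T₂ = T₁(V₁/V₂)^(n−1) = 256×(0.472)^0.34 = 198 K; P₂ = P₁(V₁/V₂)^n = 74.9 kPa.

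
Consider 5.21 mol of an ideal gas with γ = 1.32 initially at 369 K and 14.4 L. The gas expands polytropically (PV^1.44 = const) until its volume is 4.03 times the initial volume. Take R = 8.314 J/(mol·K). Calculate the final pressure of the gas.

P₁ = nRT₁/V₁ = 5.21×8.314×369/14.4 = 1110 kPa.
Polytropic n=1.44: T₂ = T₁(V₁/V₂)^(n−1) = 369×(0.248)^0.44 = 200 K; P₂ = P₁(V₁/V₂)^n = 149 kPa.

149 kPa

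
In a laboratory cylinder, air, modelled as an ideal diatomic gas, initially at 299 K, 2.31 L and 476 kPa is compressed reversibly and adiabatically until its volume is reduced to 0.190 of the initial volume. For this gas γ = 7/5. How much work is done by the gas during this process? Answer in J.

-2590 J

n = P₁V₁/(RT₁) = 476×2.31/(8.314×299) = 0.442 mol.
Adiabatic: TV^(γ−1) = const ⇒ T₂ = 299×(5.26)^0.400 = 581 K; PV^γ = const ⇒ P₂ = 4870 kPa.
ΔU = nCvΔT = 0.442×20.8×(581−299) = 2590 J.
Q = 0 for an adiabatic process, so W = −ΔU = -2590 J.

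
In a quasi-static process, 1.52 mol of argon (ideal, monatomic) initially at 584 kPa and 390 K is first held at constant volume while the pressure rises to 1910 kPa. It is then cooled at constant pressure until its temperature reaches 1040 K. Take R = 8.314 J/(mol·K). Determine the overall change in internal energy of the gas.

V₁ = nRT₁/P₁ = 1.52×8.314×390/584 = 8.44 L.
Step 1 — Isochoric: V stays 8.44 L; P/T = const ⇒ T₂ = 1280 K, P₂ = 1910 kPa.
W = 0 (no volume change).
ΔU = nCvΔT = 1.52×12.5×(1280−390) = 16800 J.
Q = ΔU = 16800 J.
State after step 1: P = 1910 kPa, V = 8.44 L, T = 1280 K.
Step 2 — Isobaric: P stays 1910 kPa; V/T = const ⇒ T₂ = 1040 K, V₂ = 6.88 L.
W = PΔV = 1910×(6.88−8.44) kPa·L = -2980 J.
ΔU = nCvΔT = 1.52×12.5×(1040−1280) = -4460 J.
Q = ΔU + W = nCpΔT = -7440 J.
Net over both steps: W = -2980 J, Q = 9350 J, ΔU = 12300 J.

12300 J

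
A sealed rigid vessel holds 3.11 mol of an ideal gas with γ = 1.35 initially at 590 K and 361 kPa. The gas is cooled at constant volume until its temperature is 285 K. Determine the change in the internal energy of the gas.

V₁ = nRT₁/P₁ = 3.11×8.314×590/361 = 42.3 L.
Isochoric: V stays 42.3 L; P/T = const ⇒ T₂ = 285 K, P₂ = 174 kPa.
For an ideal gas ΔU = nCvΔT with Cv = R/(γ−1) = 23.8 J/(mol·K).
ΔU = 3.11×23.8×(285−590) = -22500 J.

-22500 J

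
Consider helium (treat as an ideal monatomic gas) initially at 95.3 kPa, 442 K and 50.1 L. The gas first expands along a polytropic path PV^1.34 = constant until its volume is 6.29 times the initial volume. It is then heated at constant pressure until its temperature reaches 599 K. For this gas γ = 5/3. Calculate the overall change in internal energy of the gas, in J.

n = P₁V₁/(RT₁) = 95.3×50.1/(8.314×442) = 1.30 mol.
Step 1 — Polytropic n=1.34: T₂ = T₁(V₁/V₂)^(n−1) = 442×(0.159)^0.34 = 237 K; P₂ = P₁(V₁/V₂)^n = 8.11 kPa.
W = (P₁V₁−P₂V₂)/(n−1) = (95.3×50.1−8.11×315)/0.34 = 6530 J.
ΔU = nCvΔT = 1.30×12.5×(237−442) = -3330 J.
Q = ΔU + W = 3200 J.
State after step 1: P = 8.11 kPa, V = 315 L, T = 237 K.
Step 2 — Isobaric: P stays 8.11 kPa; V/T = const ⇒ T₂ = 599 K, V₂ = 798 L.
W = PΔV = 8.11×(798−315) kPa·L = 3920 J.
ΔU = nCvΔT = 1.30×12.5×(599−237) = 5870 J.
Q = ΔU + W = nCpΔT = 9790 J.
Net over both steps: W = 10400 J, Q = 13000 J, ΔU = 2540 J.

2540 J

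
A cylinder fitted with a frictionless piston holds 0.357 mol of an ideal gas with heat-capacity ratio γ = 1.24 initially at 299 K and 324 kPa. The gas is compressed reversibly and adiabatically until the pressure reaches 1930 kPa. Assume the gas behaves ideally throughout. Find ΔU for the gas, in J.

V₁ = nRT₁/P₁ = 0.357×8.314×299/324 = 2.74 L.
Adiabatic: T₂/T₁ = (P₂/P₁)^((γ−1)/γ) ⇒ T₂ = 299×(5.96)^0.194 = 422 K; V₂ = 0.650 L.
For an ideal gas ΔU = nCvΔT with Cv = R/(γ−1) = 34.6 J/(mol·K).
ΔU = 0.357×34.6×(422−299) = 1530 J.

1530 J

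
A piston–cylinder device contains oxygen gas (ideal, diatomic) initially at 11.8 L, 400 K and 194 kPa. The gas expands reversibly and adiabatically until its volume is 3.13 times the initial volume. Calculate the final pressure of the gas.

Adiabatic: TV^(γ−1) = const ⇒ T₂ = 400×(0.319)^0.400 = 253 K; PV^γ = const ⇒ P₂ = 39.3 kPa.

39.3 kPa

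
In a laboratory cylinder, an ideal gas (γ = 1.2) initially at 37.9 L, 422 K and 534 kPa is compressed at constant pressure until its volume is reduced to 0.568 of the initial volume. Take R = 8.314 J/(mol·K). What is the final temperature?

240 K

Isobaric: P stays 534 kPa; V/T = const ⇒ T₂ = 240 K, V₂ = 21.5 L.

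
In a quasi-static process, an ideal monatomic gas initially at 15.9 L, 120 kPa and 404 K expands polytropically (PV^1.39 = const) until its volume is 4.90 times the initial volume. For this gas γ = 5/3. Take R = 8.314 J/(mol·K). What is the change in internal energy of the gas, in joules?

-1320 J

n = P₁V₁/(RT₁) = 120×15.9/(8.314×404) = 0.568 mol.
Polytropic n=1.39: T₂ = T₁(V₁/V₂)^(n−1) = 404×(0.204)^0.39 = 217 K; P₂ = P₁(V₁/V₂)^n = 13.2 kPa.
For an ideal gas ΔU = nCvΔT with Cv = (3/2)R = 12.5 J/(mol·K).
ΔU = 0.568×12.5×(217−404) = -1320 J.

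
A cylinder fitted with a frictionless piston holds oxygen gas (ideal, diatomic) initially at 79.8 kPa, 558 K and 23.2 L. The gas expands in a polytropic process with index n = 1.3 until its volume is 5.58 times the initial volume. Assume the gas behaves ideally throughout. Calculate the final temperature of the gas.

333 K

Polytropic n=1.3: T₂ = T₁(V₁/V₂)^(n−1) = 558×(0.179)^0.30 = 333 K; P₂ = P₁(V₁/V₂)^n = 8.54 kPa.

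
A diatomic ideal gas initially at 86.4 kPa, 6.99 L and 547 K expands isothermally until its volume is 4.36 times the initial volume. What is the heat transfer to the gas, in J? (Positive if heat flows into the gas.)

n = P₁V₁/(RT₁) = 86.4×6.99/(8.314×547) = 0.133 mol.
Isothermal: T stays 547 K; PV = const ⇒ V₂ = 30.5 L, P₂ = 19.8 kPa.
ΔU = 0 (ideal gas, T constant).
W = nRT ln(V₂/V₁) = 0.133×8.314×547×ln(4.36) = 889 J.
Q = ΔU + W = 889 J.

889 J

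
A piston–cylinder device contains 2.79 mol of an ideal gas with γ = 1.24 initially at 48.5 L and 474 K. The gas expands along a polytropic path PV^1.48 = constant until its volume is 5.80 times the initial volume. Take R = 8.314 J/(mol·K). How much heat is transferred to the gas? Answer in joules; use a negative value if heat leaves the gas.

-13100 J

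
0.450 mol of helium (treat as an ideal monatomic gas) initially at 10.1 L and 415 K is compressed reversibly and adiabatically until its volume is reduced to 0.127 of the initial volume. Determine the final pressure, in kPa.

P₁ = nRT₁/V₁ = 0.450×8.314×415/10.1 = 154 kPa.
Adiabatic: TV^(γ−1) = const ⇒ T₂ = 415×(7.87)^0.667 = 1640 K; PV^γ = const ⇒ P₂ = 4790 kPa.

4790 kPa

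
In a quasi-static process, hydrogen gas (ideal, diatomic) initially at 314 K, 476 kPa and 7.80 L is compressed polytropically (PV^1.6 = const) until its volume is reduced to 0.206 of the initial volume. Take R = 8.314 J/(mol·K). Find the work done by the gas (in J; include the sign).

n = P₁V₁/(RT₁) = 476×7.80/(8.314×314) = 1.42 mol.
Polytropic n=1.6: T₂ = T₁(V₁/V₂)^(n−1) = 314×(4.85)^0.60 = 810 K; P₂ = P₁(V₁/V₂)^n = 5960 kPa.
W = (P₁V₁−P₂V₂)/(n−1) = (476×7.80−5960×1.61)/0.60 = -9780 J.

-9780 J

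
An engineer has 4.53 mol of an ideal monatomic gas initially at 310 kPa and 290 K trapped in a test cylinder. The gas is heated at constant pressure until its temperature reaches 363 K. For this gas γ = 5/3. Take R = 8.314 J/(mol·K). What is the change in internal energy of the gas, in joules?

4120 J

V₁ = nRT₁/P₁ = 4.53×8.314×290/310 = 35.2 L.
Isobaric: P stays 310 kPa; V/T = const ⇒ T₂ = 363 K, V₂ = 44.1 L.
For an ideal gas ΔU = nCvΔT with Cv = (3/2)R = 12.5 J/(mol·K).
ΔU = 4.53×12.5×(363−290) = 4120 J.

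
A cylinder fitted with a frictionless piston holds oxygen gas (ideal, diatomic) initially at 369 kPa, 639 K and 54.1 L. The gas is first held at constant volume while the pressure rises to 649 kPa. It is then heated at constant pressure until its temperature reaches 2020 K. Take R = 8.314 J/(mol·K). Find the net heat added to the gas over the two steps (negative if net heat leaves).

n = P₁V₁/(RT₁) = 369×54.1/(8.314×639) = 3.76 mol.
Step 1 — Isochoric: V stays 54.1 L; P/T = const ⇒ T₂ = 1120 K, P₂ = 649 kPa.
W = 0 (no volume change).
ΔU = nCvΔT = 3.76×20.8×(1120−639) = 37900 J.
Q = ΔU = 37900 J.
State after step 1: P = 649 kPa, V = 54.1 L, T = 1120 K.
Step 2 — Isobaric: P stays 649 kPa; V/T = const ⇒ T₂ = 2020 K, V₂ = 97.2 L.
W = PΔV = 649×(97.2−54.1) kPa·L = 28000 J.
ΔU = nCvΔT = 3.76×20.8×(2020−1120) = 70000 J.
Q = ΔU + W = nCpΔT = 98000 J.
Net over both steps: W = 28000 J, Q = 136000 J, ΔU = 108000 J.

136000 J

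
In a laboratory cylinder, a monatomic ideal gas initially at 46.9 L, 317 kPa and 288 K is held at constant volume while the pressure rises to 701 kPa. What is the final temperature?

637 K

Isochoric: V stays 46.9 L; P/T = const ⇒ T₂ = 637 K, P₂ = 701 kPa.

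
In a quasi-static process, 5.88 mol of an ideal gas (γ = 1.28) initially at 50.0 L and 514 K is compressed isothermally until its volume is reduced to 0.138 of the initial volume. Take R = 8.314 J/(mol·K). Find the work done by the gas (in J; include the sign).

-49800 J

P₁ = nRT₁/V₁ = 5.88×8.314×514/50.0 = 503 kPa.
Isothermal: T stays 514 K; PV = const ⇒ V₂ = 6.90 L, P₂ = 3640 kPa.
W = nRT ln(V₂/V₁) = 5.88×8.314×514×ln(0.138) = -49800 J.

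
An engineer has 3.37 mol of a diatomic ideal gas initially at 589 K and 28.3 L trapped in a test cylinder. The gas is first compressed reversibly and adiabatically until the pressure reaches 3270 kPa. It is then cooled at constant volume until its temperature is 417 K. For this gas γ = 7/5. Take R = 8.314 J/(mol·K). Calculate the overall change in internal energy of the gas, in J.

P₁ = nRT₁/V₁ = 3.37×8.314×589/28.3 = 583 kPa.
Step 1 — Adiabatic: T₂/T₁ = (P₂/P₁)^((γ−1)/γ) ⇒ T₂ = 589×(5.61)^0.286 = 964 K; V₂ = 8.26 L.
ΔU = nCvΔT = 3.37×20.8×(964−589) = 26300 J.
Q = 0 for an adiabatic process, so W = −ΔU = -26300 J.
State after step 1: P = 3270 kPa, V = 8.26 L, T = 964 K.
Step 2 — Isochoric: V stays 8.26 L; P/T = const ⇒ T₂ = 417 K, P₂ = 1410 kPa.
W = 0 (no volume change).
ΔU = nCvΔT = 3.37×20.8×(417−964) = -38300 J.
Q = ΔU = -38300 J.
Net over both steps: W = -26300 J, Q = -38300 J, ΔU = -12000 J.

-12000 J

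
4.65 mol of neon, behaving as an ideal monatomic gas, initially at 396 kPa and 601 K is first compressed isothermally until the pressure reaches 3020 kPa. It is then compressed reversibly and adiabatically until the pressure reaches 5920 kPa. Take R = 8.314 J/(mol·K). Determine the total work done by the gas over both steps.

-58000 J

V₁ = nRT₁/P₁ = 4.65×8.314×601/396 = 58.7 L.
Step 1 — Isothermal: T stays 601 K; PV = const ⇒ V₂ = 7.69 L, P₂ = 3020 kPa.
ΔU = 0 (ideal gas, T constant).
W = nRT ln(V₂/V₁) = 4.65×8.314×601×ln(0.131) = -47200 J.
Q = ΔU + W = -47200 J.
State after step 1: P = 3020 kPa, V = 7.69 L, T = 601 K.
Step 2 — Adiabatic: T₂/T₁ = (P₂/P₁)^((γ−1)/γ) ⇒ T₂ = 601×(1.96)^0.400 = 787 K; V₂ = 5.14 L.
ΔU = nCvΔT = 4.65×12.5×(787−601) = 10800 J.
Q = 0 for an adiabatic process, so W = −ΔU = -10800 J.
Net over both steps: W = -58000 J, Q = -47200 J, ΔU = 10800 J.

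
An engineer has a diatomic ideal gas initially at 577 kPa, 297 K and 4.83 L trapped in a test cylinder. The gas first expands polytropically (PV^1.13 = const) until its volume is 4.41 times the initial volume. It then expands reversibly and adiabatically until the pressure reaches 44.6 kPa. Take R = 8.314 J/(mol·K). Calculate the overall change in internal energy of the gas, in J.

-2500 J

n = P₁V₁/(RT₁) = 577×4.83/(8.314×297) = 1.13 mol.
Step 1 — Polytropic n=1.13: T₂ = T₁(V₁/V₂)^(n−1) = 297×(0.227)^0.13 = 245 K; P₂ = P₁(V₁/V₂)^n = 108 kPa.
W = (P₁V₁−P₂V₂)/(n−1) = (577×4.83−108×21.3)/0.13 = 3760 J.
ΔU = nCvΔT = 1.13×20.8×(245−297) = -1220 J.
Q = ΔU + W = 2540 J.
State after step 1: P = 108 kPa, V = 21.3 L, T = 245 K.
Step 2 — Adiabatic: T₂/T₁ = (P₂/P₁)^((γ−1)/γ) ⇒ T₂ = 245×(0.413)^0.286 = 190 K; V₂ = 40.0 L.
ΔU = nCvΔT = 1.13×20.8×(190−245) = -1280 J.
Q = 0 for an adiabatic process, so W = −ΔU = 1280 J.
Net over both steps: W = 5040 J, Q = 2540 J, ΔU = -2500 J.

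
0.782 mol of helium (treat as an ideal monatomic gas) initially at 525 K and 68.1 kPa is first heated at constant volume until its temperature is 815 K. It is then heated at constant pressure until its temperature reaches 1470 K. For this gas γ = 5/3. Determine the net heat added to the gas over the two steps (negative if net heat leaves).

13500 J

V₁ = nRT₁/P₁ = 0.782×8.314×525/68.1 = 50.1 L.
Step 1 — Isochoric: V stays 50.1 L; P/T = const ⇒ T₂ = 815 K, P₂ = 106 kPa.
W = 0 (no volume change).
ΔU = nCvΔT = 0.782×12.5×(815−525) = 2830 J.
Q = ΔU = 2830 J.
State after step 1: P = 106 kPa, V = 50.1 L, T = 815 K.
Step 2 — Isobaric: P stays 106 kPa; V/T = const ⇒ T₂ = 1470 K, V₂ = 90.4 L.
W = PΔV = 106×(90.4−50.1) kPa·L = 4260 J.
ΔU = nCvΔT = 0.782×12.5×(1470−815) = 6390 J.
Q = ΔU + W = nCpΔT = 10600 J.
Net over both steps: W = 4260 J, Q = 13500 J, ΔU = 9220 J.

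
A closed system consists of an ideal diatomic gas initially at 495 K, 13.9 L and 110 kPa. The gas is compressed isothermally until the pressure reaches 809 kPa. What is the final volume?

1.89 L

Isothermal: T stays 495 K; PV = const ⇒ V₂ = 1.89 L, P₂ = 809 kPa.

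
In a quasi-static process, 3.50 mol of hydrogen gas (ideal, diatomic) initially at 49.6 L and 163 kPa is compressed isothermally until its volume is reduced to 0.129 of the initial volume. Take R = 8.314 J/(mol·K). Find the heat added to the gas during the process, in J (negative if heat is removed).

T₁ = P₁V₁/(nR) = 163×49.6/(3.50×8.314) = 278 K.
Isothermal: T stays 278 K; PV = const ⇒ V₂ = 6.40 L, P₂ = 1260 kPa.
ΔU = 0 (ideal gas, T constant).
W = nRT ln(V₂/V₁) = 3.50×8.314×278×ln(0.129) = -16600 J.
Q = ΔU + W = -16600 J.

-16600 J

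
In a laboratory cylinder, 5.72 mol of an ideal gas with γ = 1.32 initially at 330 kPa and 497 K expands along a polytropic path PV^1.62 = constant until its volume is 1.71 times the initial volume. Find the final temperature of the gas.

356 K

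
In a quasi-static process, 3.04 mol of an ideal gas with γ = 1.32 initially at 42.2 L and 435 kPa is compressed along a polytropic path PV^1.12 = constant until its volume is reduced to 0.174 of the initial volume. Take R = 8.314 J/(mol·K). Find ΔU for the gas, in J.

T₁ = P₁V₁/(nR) = 435×42.2/(3.04×8.314) = 726 K.
Polytropic n=1.12: T₂ = T₁(V₁/V₂)^(n−1) = 726×(5.75)^0.12 = 896 K; P₂ = P₁(V₁/V₂)^n = 3080 kPa.
For an ideal gas ΔU = nCvΔT with Cv = R/(γ−1) = 26.0 J/(mol·K).
ΔU = 3.04×26.0×(896−726) = 13400 J.

13400 J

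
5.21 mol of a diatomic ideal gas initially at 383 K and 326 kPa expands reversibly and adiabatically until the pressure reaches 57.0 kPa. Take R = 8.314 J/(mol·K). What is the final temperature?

233 K

V₁ = nRT₁/P₁ = 5.21×8.314×383/326 = 50.9 L.
Adiabatic: T₂/T₁ = (P₂/P₁)^((γ−1)/γ) ⇒ T₂ = 383×(0.175)^0.286 = 233 K; V₂ = 177 L.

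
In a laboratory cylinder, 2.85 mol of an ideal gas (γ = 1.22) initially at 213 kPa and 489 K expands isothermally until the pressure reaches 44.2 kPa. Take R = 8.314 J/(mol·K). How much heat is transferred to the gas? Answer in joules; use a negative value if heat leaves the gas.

18200 J

V₁ = nRT₁/P₁ = 2.85×8.314×489/213 = 54.4 L.
Isothermal: T stays 489 K; PV = const ⇒ V₂ = 262 L, P₂ = 44.2 kPa.
ΔU = 0 (ideal gas, T constant).
W = nRT ln(V₂/V₁) = 2.85×8.314×489×ln(4.82) = 18200 J.
Q = ΔU + W = 18200 J.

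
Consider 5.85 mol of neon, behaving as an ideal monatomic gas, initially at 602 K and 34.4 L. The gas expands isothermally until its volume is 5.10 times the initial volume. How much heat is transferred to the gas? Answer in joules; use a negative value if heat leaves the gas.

P₁ = nRT₁/V₁ = 5.85×8.314×602/34.4 = 851 kPa.
Isothermal: T stays 602 K; PV = const ⇒ V₂ = 175 L, P₂ = 167 kPa.
ΔU = 0 (ideal gas, T constant).
W = nRT ln(V₂/V₁) = 5.85×8.314×602×ln(5.10) = 47700 J.
Q = ΔU + W = 47700 J.

47700 J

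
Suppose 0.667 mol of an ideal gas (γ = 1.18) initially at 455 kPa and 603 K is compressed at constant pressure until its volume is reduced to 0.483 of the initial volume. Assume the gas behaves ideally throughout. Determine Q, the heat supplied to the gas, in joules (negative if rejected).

-11300 J

V₁ = nRT₁/P₁ = 0.667×8.314×603/455 = 7.35 L.
Isobaric: P stays 455 kPa; V/T = const ⇒ T₂ = 291 K, V₂ = 3.55 L.
W = PΔV = 455×(3.55−7.35) kPa·L = -1730 J.
ΔU = nCvΔT = 0.667×46.2×(291−603) = -9600 J.
Q = ΔU + W = nCpΔT = -11300 J.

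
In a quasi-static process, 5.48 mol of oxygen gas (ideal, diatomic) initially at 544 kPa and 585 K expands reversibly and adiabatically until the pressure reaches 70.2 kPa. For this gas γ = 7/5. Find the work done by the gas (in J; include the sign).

29500 J

V₁ = nRT₁/P₁ = 5.48×8.314×585/544 = 49.0 L.
Adiabatic: T₂/T₁ = (P₂/P₁)^((γ−1)/γ) ⇒ T₂ = 585×(0.129)^0.286 = 326 K; V₂ = 212 L.
ΔU = nCvΔT = 5.48×20.8×(326−585) = -29500 J.
Q = 0 for an adiabatic process, so W = −ΔU = 29500 J.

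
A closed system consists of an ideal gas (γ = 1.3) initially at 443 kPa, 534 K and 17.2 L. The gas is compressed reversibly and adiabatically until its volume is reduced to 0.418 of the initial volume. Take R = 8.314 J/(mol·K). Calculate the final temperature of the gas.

694 K

Adiabatic: TV^(γ−1) = const ⇒ T₂ = 534×(2.39)^0.300 = 694 K; PV^γ = const ⇒ P₂ = 1380 kPa.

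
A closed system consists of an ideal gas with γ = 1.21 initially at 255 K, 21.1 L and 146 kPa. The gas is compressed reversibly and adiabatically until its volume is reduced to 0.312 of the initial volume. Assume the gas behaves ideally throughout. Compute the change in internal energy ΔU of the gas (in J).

4070 J

n = P₁V₁/(RT₁) = 146×21.1/(8.314×255) = 1.45 mol.
Adiabatic: TV^(γ−1) = const ⇒ T₂ = 255×(3.21)^0.210 = 326 K; PV^γ = const ⇒ P₂ = 598 kPa.
For an ideal gas ΔU = nCvΔT with Cv = R/(γ−1) = 39.6 J/(mol·K).
ΔU = 1.45×39.6×(326−255) = 4070 J.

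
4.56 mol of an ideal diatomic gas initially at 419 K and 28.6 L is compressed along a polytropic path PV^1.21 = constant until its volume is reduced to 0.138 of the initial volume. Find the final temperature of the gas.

P₁ = nRT₁/V₁ = 4.56×8.314×419/28.6 = 555 kPa.
Polytropic n=1.21: T₂ = T₁(V₁/V₂)^(n−1) = 419×(7.25)^0.21 = 635 K; P₂ = P₁(V₁/V₂)^n = 6100 kPa.

635 K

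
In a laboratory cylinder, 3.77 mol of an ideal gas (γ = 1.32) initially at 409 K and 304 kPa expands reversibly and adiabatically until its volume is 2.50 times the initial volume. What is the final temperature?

305 K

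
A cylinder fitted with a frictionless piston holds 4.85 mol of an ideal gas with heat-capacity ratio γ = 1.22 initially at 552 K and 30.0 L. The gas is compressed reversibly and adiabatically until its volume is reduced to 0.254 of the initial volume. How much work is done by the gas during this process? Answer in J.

-35600 J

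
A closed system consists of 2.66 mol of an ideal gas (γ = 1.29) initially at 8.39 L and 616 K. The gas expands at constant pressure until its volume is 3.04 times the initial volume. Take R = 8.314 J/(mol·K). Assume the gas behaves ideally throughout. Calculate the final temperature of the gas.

1870 K

P₁ = nRT₁/V₁ = 2.66×8.314×616/8.39 = 1620 kPa.
Isobaric: P stays 1620 kPa; V/T = const ⇒ T₂ = 1870 K, V₂ = 25.5 L.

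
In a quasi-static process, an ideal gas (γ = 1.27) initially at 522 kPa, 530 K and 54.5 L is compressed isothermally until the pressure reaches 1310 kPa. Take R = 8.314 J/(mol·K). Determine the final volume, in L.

21.7 L

Isothermal: T stays 530 K; PV = const ⇒ V₂ = 21.7 L, P₂ = 1310 kPa.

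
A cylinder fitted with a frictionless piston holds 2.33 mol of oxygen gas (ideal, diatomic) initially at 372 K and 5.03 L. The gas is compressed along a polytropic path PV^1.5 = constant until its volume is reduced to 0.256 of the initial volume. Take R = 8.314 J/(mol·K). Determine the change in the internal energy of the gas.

P₁ = nRT₁/V₁ = 2.33×8.314×372/5.03 = 1430 kPa.
Polytropic n=1.5: T₂ = T₁(V₁/V₂)^(n−1) = 372×(3.91)^0.50 = 735 K; P₂ = P₁(V₁/V₂)^n = 11100 kPa.
For an ideal gas ΔU = nCvΔT with Cv = (5/2)R = 20.8 J/(mol·K).
ΔU = 2.33×20.8×(735−372) = 17600 J.

17600 J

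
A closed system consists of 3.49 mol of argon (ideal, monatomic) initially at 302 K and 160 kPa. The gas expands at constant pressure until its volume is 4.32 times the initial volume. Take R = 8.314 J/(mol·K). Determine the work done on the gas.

V₁ = nRT₁/P₁ = 3.49×8.314×302/160 = 54.8 L.
Isobaric: P stays 160 kPa; V/T = const ⇒ T₂ = 1300 K, V₂ = 237 L.
W = PΔV = 160×(237−54.8) kPa·L = 29100 J.
Work done on the gas = −W_by = -29100 J.

-29100 J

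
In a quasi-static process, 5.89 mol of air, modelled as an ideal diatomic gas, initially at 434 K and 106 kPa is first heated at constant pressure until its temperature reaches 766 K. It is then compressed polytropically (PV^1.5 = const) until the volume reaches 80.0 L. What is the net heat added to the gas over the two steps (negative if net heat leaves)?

V₁ = nRT₁/P₁ = 5.89×8.314×434/106 = 200 L.
Step 1 — Isobaric: P stays 106 kPa; V/T = const ⇒ T₂ = 766 K, V₂ = 354 L.
W = PΔV = 106×(354−200) kPa·L = 16300 J.
ΔU = nCvΔT = 5.89×20.8×(766−434) = 40600 J.
Q = ΔU + W = nCpΔT = 56900 J.
State after step 1: P = 106 kPa, V = 354 L, T = 766 K.
Step 2 — Polytropic n=1.5: T₂ = T₁(V₁/V₂)^(n−1) = 766×(4.42)^0.50 = 1610 K; P₂ = P₁(V₁/V₂)^n = 986 kPa.
W = (P₁V₁−P₂V₂)/(n−1) = (106×354−986×80.0)/0.50 = -82800 J.
ΔU = nCvΔT = 5.89×20.8×(1610−766) = 103000 J.
Q = ΔU + W = 20700 J.
Net over both steps: W = -66500 J, Q = 77600 J, ΔU = 144000 J.

77600 J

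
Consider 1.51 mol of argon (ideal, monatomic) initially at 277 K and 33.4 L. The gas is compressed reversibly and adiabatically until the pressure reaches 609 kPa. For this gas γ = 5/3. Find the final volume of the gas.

11.6 L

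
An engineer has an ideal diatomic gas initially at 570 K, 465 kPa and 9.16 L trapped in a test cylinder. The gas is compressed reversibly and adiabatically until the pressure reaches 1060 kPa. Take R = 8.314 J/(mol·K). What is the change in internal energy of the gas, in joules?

n = P₁V₁/(RT₁) = 465×9.16/(8.314×570) = 0.899 mol.
Adiabatic: T₂/T₁ = (P₂/P₁)^((γ−1)/γ) ⇒ T₂ = 570×(2.28)^0.286 = 721 K; V₂ = 5.08 L.
For an ideal gas ΔU = nCvΔT with Cv = (5/2)R = 20.8 J/(mol·K).
ΔU = 0.899×20.8×(721−570) = 2830 J.

2830 J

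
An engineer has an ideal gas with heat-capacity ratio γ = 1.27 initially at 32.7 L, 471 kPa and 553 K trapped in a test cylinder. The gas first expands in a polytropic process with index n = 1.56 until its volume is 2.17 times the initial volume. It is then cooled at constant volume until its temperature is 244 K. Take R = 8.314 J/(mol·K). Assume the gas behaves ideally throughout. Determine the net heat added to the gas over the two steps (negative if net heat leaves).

-22200 J

n = P₁V₁/(RT₁) = 471×32.7/(8.314×553) = 3.35 mol.
Step 1 — Polytropic n=1.56: T₂ = T₁(V₁/V₂)^(n−1) = 553×(0.461)^0.56 = 358 K; P₂ = P₁(V₁/V₂)^n = 141 kPa.
W = (P₁V₁−P₂V₂)/(n−1) = (471×32.7−141×71.0)/0.56 = 9680 J.
ΔU = nCvΔT = 3.35×30.8×(358−553) = -20100 J.
Q = ΔU + W = -10400 J.
State after step 1: P = 141 kPa, V = 71.0 L, T = 358 K.
Step 2 — Isochoric: V stays 71.0 L; P/T = const ⇒ T₂ = 244 K, P₂ = 95.8 kPa.
W = 0 (no volume change).
ΔU = nCvΔT = 3.35×30.8×(244−358) = -11800 J.
Q = ΔU = -11800 J.
Net over both steps: W = 9680 J, Q = -22200 J, ΔU = -31900 J.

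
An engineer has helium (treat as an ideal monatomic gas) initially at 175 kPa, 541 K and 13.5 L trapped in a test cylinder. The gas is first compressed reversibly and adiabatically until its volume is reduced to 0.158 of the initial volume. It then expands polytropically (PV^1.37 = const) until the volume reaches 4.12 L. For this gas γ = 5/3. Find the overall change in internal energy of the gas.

n = P₁V₁/(RT₁) = 175×13.5/(8.314×541) = 0.525 mol.
Step 1 — Adiabatic: TV^(γ−1) = const ⇒ T₂ = 541×(6.33)^0.667 = 1850 K; PV^γ = const ⇒ P₂ = 3790 kPa.
ΔU = nCvΔT = 0.525×12.5×(1850−541) = 8580 J.
Q = 0 for an adiabatic process, so W = −ΔU = -8580 J.
State after step 1: P = 3790 kPa, V = 2.13 L, T = 1850 K.
Step 2 — Polytropic n=1.37: T₂ = T₁(V₁/V₂)^(n−1) = 1850×(0.518)^0.37 = 1450 K; P₂ = P₁(V₁/V₂)^n = 1540 kPa.
W = (P₁V₁−P₂V₂)/(n−1) = (3790×2.13−1540×4.12)/0.37 = 4720 J.
ΔU = nCvΔT = 0.525×12.5×(1450−1850) = -2620 J.
Q = ΔU + W = 2100 J.
Net over both steps: W = -3860 J, Q = 2100 J, ΔU = 5960 J.

5960 J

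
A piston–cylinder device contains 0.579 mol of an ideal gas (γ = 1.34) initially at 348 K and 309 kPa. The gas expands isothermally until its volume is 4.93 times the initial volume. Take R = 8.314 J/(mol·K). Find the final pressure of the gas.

62.7 kPa

V₁ = nRT₁/P₁ = 0.579×8.314×348/309 = 5.42 L.
Isothermal: T stays 348 K; PV = const ⇒ V₂ = 26.7 L, P₂ = 62.7 kPa.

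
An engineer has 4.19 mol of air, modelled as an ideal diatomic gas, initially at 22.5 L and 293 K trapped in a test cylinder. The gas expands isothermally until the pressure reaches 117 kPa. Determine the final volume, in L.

87.2 L

P₁ = nRT₁/V₁ = 4.19×8.314×293/22.5 = 454 kPa.
Isothermal: T stays 293 K; PV = const ⇒ V₂ = 87.2 L, P₂ = 117 kPa.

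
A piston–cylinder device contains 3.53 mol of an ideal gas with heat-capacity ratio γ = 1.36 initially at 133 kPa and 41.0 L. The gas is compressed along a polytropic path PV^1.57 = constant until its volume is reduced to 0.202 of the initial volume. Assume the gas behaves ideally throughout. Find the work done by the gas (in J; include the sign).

T₁ = P₁V₁/(nR) = 133×41.0/(3.53×8.314) = 186 K.
Polytropic n=1.57: T₂ = T₁(V₁/V₂)^(n−1) = 186×(4.95)^0.57 = 462 K; P₂ = P₁(V₁/V₂)^n = 1640 kPa.
W = (P₁V₁−P₂V₂)/(n−1) = (133×41.0−1640×8.28)/0.57 = -14200 J.

-14200 J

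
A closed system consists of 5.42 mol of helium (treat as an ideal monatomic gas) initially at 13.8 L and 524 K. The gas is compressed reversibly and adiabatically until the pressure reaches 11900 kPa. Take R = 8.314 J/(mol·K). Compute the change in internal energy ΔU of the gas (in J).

P₁ = nRT₁/V₁ = 5.42×8.314×524/13.8 = 1710 kPa.
Adiabatic: T₂/T₁ = (P₂/P₁)^((γ−1)/γ) ⇒ T₂ = 524×(6.95)^0.400 = 1140 K; V₂ = 4.31 L.
For an ideal gas ΔU = nCvΔT with Cv = (3/2)R = 12.5 J/(mol·K).
ΔU = 5.42×12.5×(1140−524) = 41500 J.

41500 J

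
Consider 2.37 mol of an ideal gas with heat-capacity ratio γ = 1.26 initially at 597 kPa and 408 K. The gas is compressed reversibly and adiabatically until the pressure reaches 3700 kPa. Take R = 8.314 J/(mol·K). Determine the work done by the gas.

V₁ = nRT₁/P₁ = 2.37×8.314×408/597 = 13.5 L.
Adiabatic: T₂/T₁ = (P₂/P₁)^((γ−1)/γ) ⇒ T₂ = 408×(6.20)^0.206 = 594 K; V₂ = 3.17 L.
ΔU = nCvΔT = 2.37×32.0×(594−408) = 14100 J.
Q = 0 for an adiabatic process, so W = −ΔU = -14100 J.

-14100 J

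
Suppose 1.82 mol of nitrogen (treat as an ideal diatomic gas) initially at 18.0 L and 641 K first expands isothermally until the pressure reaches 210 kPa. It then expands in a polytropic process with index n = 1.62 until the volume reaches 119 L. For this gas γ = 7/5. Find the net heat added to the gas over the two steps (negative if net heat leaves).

P₁ = nRT₁/V₁ = 1.82×8.314×641/18.0 = 539 kPa.
Step 1 — Isothermal: T stays 641 K; PV = const ⇒ V₂ = 46.2 L, P₂ = 210 kPa.
ΔU = 0 (ideal gas, T constant).
W = nRT ln(V₂/V₁) = 1.82×8.314×641×ln(2.57) = 9140 J.
Q = ΔU + W = 9140 J.
State after step 1: P = 210 kPa, V = 46.2 L, T = 641 K.
Step 2 — Polytropic n=1.62: T₂ = T₁(V₁/V₂)^(n−1) = 641×(0.388)^0.62 = 356 K; P₂ = P₁(V₁/V₂)^n = 45.3 kPa.
W = (P₁V₁−P₂V₂)/(n−1) = (210×46.2−45.3×119)/0.62 = 6940 J.
ΔU = nCvΔT = 1.82×20.8×(356−641) = -10800 J.
Q = ΔU + W = -3820 J.
Net over both steps: W = 16100 J, Q = 5320 J, ΔU = -10800 J.

5320 J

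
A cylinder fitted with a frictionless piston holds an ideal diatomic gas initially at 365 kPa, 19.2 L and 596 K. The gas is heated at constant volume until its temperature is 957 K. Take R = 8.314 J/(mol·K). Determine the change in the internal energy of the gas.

n = P₁V₁/(RT₁) = 365×19.2/(8.314×596) = 1.41 mol.
Isochoric: V stays 19.2 L; P/T = const ⇒ T₂ = 957 K, P₂ = 586 kPa.
For an ideal gas ΔU = nCvΔT with Cv = (5/2)R = 20.8 J/(mol·K).
ΔU = 1.41×20.8×(957−596) = 10600 J.

10600 J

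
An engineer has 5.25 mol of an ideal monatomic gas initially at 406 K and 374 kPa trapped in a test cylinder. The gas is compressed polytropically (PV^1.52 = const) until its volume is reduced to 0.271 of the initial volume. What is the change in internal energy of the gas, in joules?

25800 J

V₁ = nRT₁/P₁ = 5.25×8.314×406/374 = 47.4 L.
Polytropic n=1.52: T₂ = T₁(V₁/V₂)^(n−1) = 406×(3.69)^0.52 = 801 K; P₂ = P₁(V₁/V₂)^n = 2720 kPa.
For an ideal gas ΔU = nCvΔT with Cv = (3/2)R = 12.5 J/(mol·K).
ΔU = 5.25×12.5×(801−406) = 25800 J.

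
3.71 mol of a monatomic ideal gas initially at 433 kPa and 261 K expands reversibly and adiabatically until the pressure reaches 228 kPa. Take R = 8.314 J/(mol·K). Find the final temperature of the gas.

V₁ = nRT₁/P₁ = 3.71×8.314×261/433 = 18.6 L.
Adiabatic: T₂/T₁ = (P₂/P₁)^((γ−1)/γ) ⇒ T₂ = 261×(0.527)^0.400 = 202 K; V₂ = 27.3 L.

202 K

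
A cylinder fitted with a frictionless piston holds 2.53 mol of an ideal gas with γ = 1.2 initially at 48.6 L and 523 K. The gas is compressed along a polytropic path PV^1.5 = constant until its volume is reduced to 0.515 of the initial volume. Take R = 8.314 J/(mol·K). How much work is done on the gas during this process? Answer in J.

8660 J

P₁ = nRT₁/V₁ = 2.53×8.314×523/48.6 = 226 kPa.
Polytropic n=1.5: T₂ = T₁(V₁/V₂)^(n−1) = 523×(1.94)^0.50 = 729 K; P₂ = P₁(V₁/V₂)^n = 612 kPa.
W = (P₁V₁−P₂V₂)/(n−1) = (226×48.6−612×25.0)/0.50 = -8660 J.
Work done on the gas = −W_by = 8660 J.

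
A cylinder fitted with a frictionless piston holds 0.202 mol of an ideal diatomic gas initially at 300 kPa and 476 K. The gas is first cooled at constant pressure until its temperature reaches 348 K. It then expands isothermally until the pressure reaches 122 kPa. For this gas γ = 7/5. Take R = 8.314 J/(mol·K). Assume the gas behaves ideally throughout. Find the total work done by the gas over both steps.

311 J

V₁ = nRT₁/P₁ = 0.202×8.314×476/300 = 2.66 L.
Step 1 — Isobaric: P stays 300 kPa; V/T = const ⇒ T₂ = 348 K, V₂ = 1.95 L.
W = PΔV = 300×(1.95−2.66) kPa·L = -215 J.
ΔU = nCvΔT = 0.202×20.8×(348−476) = -537 J.
Q = ΔU + W = nCpΔT = -752 J.
State after step 1: P = 300 kPa, V = 1.95 L, T = 348 K.
Step 2 — Isothermal: T stays 348 K; PV = const ⇒ V₂ = 4.79 L, P₂ = 122 kPa.
ΔU = 0 (ideal gas, T constant).
W = nRT ln(V₂/V₁) = 0.202×8.314×348×ln(2.46) = 526 J.
Q = ΔU + W = 526 J.
Net over both steps: W = 311 J, Q = -227 J, ΔU = -537 J.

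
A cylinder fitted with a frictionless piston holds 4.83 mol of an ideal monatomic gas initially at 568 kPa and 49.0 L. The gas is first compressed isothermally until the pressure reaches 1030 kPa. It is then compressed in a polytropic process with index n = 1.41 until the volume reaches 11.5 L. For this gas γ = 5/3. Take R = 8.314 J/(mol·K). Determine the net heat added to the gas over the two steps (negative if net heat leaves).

T₁ = P₁V₁/(nR) = 568×49.0/(4.83×8.314) = 693 K.
Step 1 — Isothermal: T stays 693 K; PV = const ⇒ V₂ = 27.0 L, P₂ = 1030 kPa.
ΔU = 0 (ideal gas, T constant).
W = nRT ln(V₂/V₁) = 4.83×8.314×693×ln(0.551) = -16600 J.
Q = ΔU + W = -16600 J.
State after step 1: P = 1030 kPa, V = 27.0 L, T = 693 K.
Step 2 — Polytropic n=1.41: T₂ = T₁(V₁/V₂)^(n−1) = 693×(2.35)^0.41 = 984 K; P₂ = P₁(V₁/V₂)^n = 3440 kPa.
W = (P₁V₁−P₂V₂)/(n−1) = (1030×27.0−3440×11.5)/0.41 = -28500 J.
ΔU = nCvΔT = 4.83×12.5×(984−693) = 17500 J.
Q = ΔU + W = -11000 J.
Net over both steps: W = -45000 J, Q = -27500 J, ΔU = 17500 J.

-27500 J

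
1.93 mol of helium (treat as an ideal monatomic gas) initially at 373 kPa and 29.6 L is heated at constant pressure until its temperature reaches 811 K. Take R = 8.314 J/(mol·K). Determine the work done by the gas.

T₁ = P₁V₁/(nR) = 373×29.6/(1.93×8.314) = 688 K.
Isobaric: P stays 373 kPa; V/T = const ⇒ T₂ = 811 K, V₂ = 34.9 L.
W = PΔV = 373×(34.9−29.6) kPa·L = 1970 J.

1970 J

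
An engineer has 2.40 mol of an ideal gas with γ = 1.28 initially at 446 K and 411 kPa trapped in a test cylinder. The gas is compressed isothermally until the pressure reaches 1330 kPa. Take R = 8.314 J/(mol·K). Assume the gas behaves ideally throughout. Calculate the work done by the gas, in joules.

-10500 J

V₁ = nRT₁/P₁ = 2.40×8.314×446/411 = 21.7 L.
Isothermal: T stays 446 K; PV = const ⇒ V₂ = 6.69 L, P₂ = 1330 kPa.
W = nRT ln(V₂/V₁) = 2.40×8.314×446×ln(0.309) = -10500 J.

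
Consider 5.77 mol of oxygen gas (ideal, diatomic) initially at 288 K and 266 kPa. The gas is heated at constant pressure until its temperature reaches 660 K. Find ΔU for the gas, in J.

V₁ = nRT₁/P₁ = 5.77×8.314×288/266 = 51.9 L.
Isobaric: P stays 266 kPa; V/T = const ⇒ T₂ = 660 K, V₂ = 119 L.
For an ideal gas ΔU = nCvΔT with Cv = (5/2)R = 20.8 J/(mol·K).
ΔU = 5.77×20.8×(660−288) = 44600 J.

44600 J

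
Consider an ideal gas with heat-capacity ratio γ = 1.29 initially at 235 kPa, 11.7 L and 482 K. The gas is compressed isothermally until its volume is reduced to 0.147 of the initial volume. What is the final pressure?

1600 kPa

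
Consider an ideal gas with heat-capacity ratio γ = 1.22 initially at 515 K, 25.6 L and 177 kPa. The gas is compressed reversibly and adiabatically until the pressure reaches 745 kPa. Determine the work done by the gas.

-6090 J

n = P₁V₁/(RT₁) = 177×25.6/(8.314×515) = 1.06 mol.
Adiabatic: T₂/T₁ = (P₂/P₁)^((γ−1)/γ) ⇒ T₂ = 515×(4.21)^0.180 = 667 K; V₂ = 7.88 L.
ΔU = nCvΔT = 1.06×37.8×(667−515) = 6090 J.
Q = 0 for an adiabatic process, so W = −ΔU = -6090 J.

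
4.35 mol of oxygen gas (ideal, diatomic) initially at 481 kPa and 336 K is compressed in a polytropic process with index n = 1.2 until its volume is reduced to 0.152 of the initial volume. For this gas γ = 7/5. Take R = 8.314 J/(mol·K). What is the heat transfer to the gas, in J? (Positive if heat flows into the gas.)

V₁ = nRT₁/P₁ = 4.35×8.314×336/481 = 25.3 L.
Polytropic n=1.2: T₂ = T₁(V₁/V₂)^(n−1) = 336×(6.58)^0.20 = 490 K; P₂ = P₁(V₁/V₂)^n = 4610 kPa.
W = (P₁V₁−P₂V₂)/(n−1) = (481×25.3−4610×3.84)/0.20 = -27800 J.
ΔU = nCvΔT = 4.35×20.8×(490−336) = 13900 J.
Q = ΔU + W = -13900 J.

-13900 J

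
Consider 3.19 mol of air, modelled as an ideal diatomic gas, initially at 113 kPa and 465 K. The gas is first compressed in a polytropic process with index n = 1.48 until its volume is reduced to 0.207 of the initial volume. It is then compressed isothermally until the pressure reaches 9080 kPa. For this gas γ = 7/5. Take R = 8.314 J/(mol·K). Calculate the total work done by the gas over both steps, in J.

V₁ = nRT₁/P₁ = 3.19×8.314×465/113 = 109 L.
Step 1 — Polytropic n=1.48: T₂ = T₁(V₁/V₂)^(n−1) = 465×(4.83)^0.48 = 990 K; P₂ = P₁(V₁/V₂)^n = 1160 kPa.
W = (P₁V₁−P₂V₂)/(n−1) = (113×109−1160×22.6)/0.48 = -29000 J.
ΔU = nCvΔT = 3.19×20.8×(990−465) = 34800 J.
Q = ΔU + W = 5810 J.
State after step 1: P = 1160 kPa, V = 22.6 L, T = 990 K.
Step 2 — Isothermal: T stays 990 K; PV = const ⇒ V₂ = 2.89 L, P₂ = 9080 kPa.
ΔU = 0 (ideal gas, T constant).
W = nRT ln(V₂/V₁) = 3.19×8.314×990×ln(0.128) = -54000 J.
Q = ΔU + W = -54000 J.
Net over both steps: W = -83000 J, Q = -48200 J, ΔU = 34800 J.

-83000 J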